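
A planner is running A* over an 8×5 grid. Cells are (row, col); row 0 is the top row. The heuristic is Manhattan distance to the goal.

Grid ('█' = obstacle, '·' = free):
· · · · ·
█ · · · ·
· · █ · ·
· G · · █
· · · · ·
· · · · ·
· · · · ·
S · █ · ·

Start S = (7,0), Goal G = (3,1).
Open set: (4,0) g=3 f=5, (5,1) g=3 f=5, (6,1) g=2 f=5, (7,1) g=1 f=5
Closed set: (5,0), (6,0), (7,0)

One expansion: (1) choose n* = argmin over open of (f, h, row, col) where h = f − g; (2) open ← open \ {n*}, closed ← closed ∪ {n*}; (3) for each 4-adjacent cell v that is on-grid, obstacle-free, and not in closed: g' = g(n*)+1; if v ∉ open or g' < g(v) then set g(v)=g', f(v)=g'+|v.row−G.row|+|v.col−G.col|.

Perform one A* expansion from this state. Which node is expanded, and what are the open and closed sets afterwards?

step 1: expand (4,0) (f=5, h=2) → closed; open now [(3,0) g=4 f=5, (4,1) g=4 f=5, (5,1) g=3 f=5, (6,1) g=2 f=5, (7,1) g=1 f=5]

expanded=(4,0); open=[(3,0) g=4 f=5, (4,1) g=4 f=5, (5,1) g=3 f=5, (6,1) g=2 f=5, (7,1) g=1 f=5]; closed=[(4,0), (5,0), (6,0), (7,0)]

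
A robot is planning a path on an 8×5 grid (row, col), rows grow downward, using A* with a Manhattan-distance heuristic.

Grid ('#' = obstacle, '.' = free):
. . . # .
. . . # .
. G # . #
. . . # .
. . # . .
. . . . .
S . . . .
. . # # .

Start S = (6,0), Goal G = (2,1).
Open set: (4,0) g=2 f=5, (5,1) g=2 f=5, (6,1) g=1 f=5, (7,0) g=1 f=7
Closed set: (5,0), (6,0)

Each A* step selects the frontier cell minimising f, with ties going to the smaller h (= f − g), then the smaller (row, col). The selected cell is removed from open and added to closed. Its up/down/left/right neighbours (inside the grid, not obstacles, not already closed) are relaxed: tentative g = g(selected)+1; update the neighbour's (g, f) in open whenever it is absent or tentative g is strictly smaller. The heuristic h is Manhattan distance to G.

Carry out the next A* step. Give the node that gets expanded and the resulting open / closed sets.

step 1: expand (4,0) (f=5, h=3) → closed; open now [(3,0) g=3 f=5, (4,1) g=3 f=5, (5,1) g=2 f=5, (6,1) g=1 f=5, (7,0) g=1 f=7]

expanded=(4,0); open=[(3,0) g=3 f=5, (4,1) g=3 f=5, (5,1) g=2 f=5, (6,1) g=1 f=5, (7,0) g=1 f=7]; closed=[(4,0), (5,0), (6,0)]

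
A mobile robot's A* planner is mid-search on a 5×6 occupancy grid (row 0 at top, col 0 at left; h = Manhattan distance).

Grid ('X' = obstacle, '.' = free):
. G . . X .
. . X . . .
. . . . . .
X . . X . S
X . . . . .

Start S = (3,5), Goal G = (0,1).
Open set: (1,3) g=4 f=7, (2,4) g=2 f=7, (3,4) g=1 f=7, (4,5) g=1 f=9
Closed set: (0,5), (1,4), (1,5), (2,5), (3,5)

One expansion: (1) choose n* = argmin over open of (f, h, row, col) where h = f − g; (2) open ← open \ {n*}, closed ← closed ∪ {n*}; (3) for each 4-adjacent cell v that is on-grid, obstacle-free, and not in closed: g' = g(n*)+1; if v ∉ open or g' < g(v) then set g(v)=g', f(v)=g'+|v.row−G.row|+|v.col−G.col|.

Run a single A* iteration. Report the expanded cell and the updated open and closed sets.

expanded=(1,3); open=[(0,3) g=5 f=7, (2,3) g=5 f=9, (2,4) g=2 f=7, (3,4) g=1 f=7, (4,5) g=1 f=9]; closed=[(0,5), (1,3), (1,4), (1,5), (2,5), (3,5)]

step 1: expand (1,3) (f=7, h=3) → closed; open now [(0,3) g=5 f=7, (2,3) g=5 f=9, (2,4) g=2 f=7, (3,4) g=1 f=7, (4,5) g=1 f=9]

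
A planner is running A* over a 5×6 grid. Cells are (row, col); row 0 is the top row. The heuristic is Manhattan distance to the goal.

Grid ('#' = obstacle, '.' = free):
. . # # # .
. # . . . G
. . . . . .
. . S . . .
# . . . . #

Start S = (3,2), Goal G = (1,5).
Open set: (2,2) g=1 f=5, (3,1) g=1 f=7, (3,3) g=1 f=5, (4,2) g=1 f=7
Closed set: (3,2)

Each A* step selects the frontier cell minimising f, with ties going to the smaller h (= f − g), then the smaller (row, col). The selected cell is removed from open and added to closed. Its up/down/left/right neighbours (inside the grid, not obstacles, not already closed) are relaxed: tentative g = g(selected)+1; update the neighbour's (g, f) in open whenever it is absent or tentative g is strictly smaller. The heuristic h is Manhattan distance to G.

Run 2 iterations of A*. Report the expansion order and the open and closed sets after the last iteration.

step 1: expand (2,2) (f=5, h=4) → closed; open now [(1,2) g=2 f=5, (2,1) g=2 f=7, (2,3) g=2 f=5, (3,1) g=1 f=7, (3,3) g=1 f=5, (4,2) g=1 f=7]
step 2: expand (1,2) (f=5, h=3) → closed; open now [(1,3) g=3 f=5, (2,1) g=2 f=7, (2,3) g=2 f=5, (3,1) g=1 f=7, (3,3) g=1 f=5, (4,2) g=1 f=7]

order=[(2,2) → (1,2)]; open=[(1,3) g=3 f=5, (2,1) g=2 f=7, (2,3) g=2 f=5, (3,1) g=1 f=7, (3,3) g=1 f=5, (4,2) g=1 f=7]; closed=[(1,2), (2,2), (3,2)]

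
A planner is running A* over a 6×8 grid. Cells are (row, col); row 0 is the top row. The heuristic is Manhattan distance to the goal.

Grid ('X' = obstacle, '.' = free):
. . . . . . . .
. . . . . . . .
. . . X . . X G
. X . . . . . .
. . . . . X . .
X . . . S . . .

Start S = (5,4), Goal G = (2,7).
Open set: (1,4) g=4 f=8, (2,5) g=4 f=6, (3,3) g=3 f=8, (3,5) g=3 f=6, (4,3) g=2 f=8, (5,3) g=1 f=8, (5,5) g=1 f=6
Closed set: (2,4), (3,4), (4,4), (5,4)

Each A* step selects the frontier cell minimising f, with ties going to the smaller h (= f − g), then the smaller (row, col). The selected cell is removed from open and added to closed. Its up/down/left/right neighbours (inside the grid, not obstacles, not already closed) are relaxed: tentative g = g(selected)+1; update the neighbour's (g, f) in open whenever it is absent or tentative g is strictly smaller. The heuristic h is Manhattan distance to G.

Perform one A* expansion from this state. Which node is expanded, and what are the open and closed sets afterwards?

expanded=(2,5); open=[(1,4) g=4 f=8, (1,5) g=5 f=8, (3,3) g=3 f=8, (3,5) g=3 f=6, (4,3) g=2 f=8, (5,3) g=1 f=8, (5,5) g=1 f=6]; closed=[(2,4), (2,5), (3,4), (4,4), (5,4)]

step 1: expand (2,5) (f=6, h=2) → closed; open now [(1,4) g=4 f=8, (1,5) g=5 f=8, (3,3) g=3 f=8, (3,5) g=3 f=6, (4,3) g=2 f=8, (5,3) g=1 f=8, (5,5) g=1 f=6]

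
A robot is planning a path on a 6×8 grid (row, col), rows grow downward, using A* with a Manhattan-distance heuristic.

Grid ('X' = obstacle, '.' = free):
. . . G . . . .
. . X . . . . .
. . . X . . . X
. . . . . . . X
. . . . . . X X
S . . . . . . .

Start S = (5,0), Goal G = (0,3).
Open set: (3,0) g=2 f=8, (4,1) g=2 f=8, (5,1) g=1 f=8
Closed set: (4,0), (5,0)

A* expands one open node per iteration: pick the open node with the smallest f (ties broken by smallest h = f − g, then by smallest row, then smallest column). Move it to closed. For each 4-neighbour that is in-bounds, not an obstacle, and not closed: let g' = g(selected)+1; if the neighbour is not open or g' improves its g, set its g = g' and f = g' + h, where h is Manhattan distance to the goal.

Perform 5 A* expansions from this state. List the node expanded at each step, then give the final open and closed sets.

step 1: expand (3,0) (f=8, h=6) → closed; open now [(2,0) g=3 f=8, (3,1) g=3 f=8, (4,1) g=2 f=8, (5,1) g=1 f=8]
step 2: expand (2,0) (f=8, h=5) → closed; open now [(1,0) g=4 f=8, (2,1) g=4 f=8, (3,1) g=3 f=8, (4,1) g=2 f=8, (5,1) g=1 f=8]
step 3: expand (1,0) (f=8, h=4) → closed; open now [(0,0) g=5 f=8, (1,1) g=5 f=8, (2,1) g=4 f=8, (3,1) g=3 f=8, (4,1) g=2 f=8, (5,1) g=1 f=8]
step 4: expand (0,0) (f=8, h=3) → closed; open now [(0,1) g=6 f=8, (1,1) g=5 f=8, (2,1) g=4 f=8, (3,1) g=3 f=8, (4,1) g=2 f=8, (5,1) g=1 f=8]
step 5: expand (0,1) (f=8, h=2) → closed; open now [(0,2) g=7 f=8, (1,1) g=5 f=8, (2,1) g=4 f=8, (3,1) g=3 f=8, (4,1) g=2 f=8, (5,1) g=1 f=8]

order=[(3,0) → (2,0) → (1,0) → (0,0) → (0,1)]; open=[(0,2) g=7 f=8, (1,1) g=5 f=8, (2,1) g=4 f=8, (3,1) g=3 f=8, (4,1) g=2 f=8, (5,1) g=1 f=8]; closed=[(0,0), (0,1), (1,0), (2,0), (3,0), (4,0), (5,0)]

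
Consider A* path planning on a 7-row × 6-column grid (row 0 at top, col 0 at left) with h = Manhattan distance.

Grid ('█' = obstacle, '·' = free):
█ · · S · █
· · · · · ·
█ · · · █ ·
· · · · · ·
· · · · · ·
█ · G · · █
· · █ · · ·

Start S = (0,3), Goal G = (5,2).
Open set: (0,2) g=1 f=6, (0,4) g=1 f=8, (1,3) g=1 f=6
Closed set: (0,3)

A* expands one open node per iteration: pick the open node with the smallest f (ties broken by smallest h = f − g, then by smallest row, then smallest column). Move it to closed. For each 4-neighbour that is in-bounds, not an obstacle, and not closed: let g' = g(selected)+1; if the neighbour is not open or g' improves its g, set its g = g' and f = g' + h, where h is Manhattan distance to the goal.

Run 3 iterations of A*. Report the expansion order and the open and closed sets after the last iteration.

step 1: expand (0,2) (f=6, h=5) → closed; open now [(0,1) g=2 f=8, (0,4) g=1 f=8, (1,2) g=2 f=6, (1,3) g=1 f=6]
step 2: expand (1,2) (f=6, h=4) → closed; open now [(0,1) g=2 f=8, (0,4) g=1 f=8, (1,1) g=3 f=8, (1,3) g=1 f=6, (2,2) g=3 f=6]
step 3: expand (2,2) (f=6, h=3) → closed; open now [(0,1) g=2 f=8, (0,4) g=1 f=8, (1,1) g=3 f=8, (1,3) g=1 f=6, (2,1) g=4 f=8, (2,3) g=4 f=8, (3,2) g=4 f=6]

order=[(0,2) → (1,2) → (2,2)]; open=[(0,1) g=2 f=8, (0,4) g=1 f=8, (1,1) g=3 f=8, (1,3) g=1 f=6, (2,1) g=4 f=8, (2,3) g=4 f=8, (3,2) g=4 f=6]; closed=[(0,2), (0,3), (1,2), (2,2)]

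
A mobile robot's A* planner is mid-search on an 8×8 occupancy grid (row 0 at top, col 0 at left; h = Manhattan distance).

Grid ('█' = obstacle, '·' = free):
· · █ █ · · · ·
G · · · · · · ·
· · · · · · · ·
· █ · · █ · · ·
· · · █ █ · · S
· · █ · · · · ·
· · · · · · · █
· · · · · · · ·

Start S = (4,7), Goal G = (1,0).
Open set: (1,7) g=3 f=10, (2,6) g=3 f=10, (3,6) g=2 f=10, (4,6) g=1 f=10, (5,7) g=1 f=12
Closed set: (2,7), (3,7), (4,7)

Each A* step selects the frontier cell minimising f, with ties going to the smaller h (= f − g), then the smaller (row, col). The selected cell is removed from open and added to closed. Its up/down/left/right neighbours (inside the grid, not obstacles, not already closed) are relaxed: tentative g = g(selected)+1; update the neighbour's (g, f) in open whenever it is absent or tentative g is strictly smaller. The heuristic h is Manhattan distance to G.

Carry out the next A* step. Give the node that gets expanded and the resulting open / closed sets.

step 1: expand (1,7) (f=10, h=7) → closed; open now [(0,7) g=4 f=12, (1,6) g=4 f=10, (2,6) g=3 f=10, (3,6) g=2 f=10, (4,6) g=1 f=10, (5,7) g=1 f=12]

expanded=(1,7); open=[(0,7) g=4 f=12, (1,6) g=4 f=10, (2,6) g=3 f=10, (3,6) g=2 f=10, (4,6) g=1 f=10, (5,7) g=1 f=12]; closed=[(1,7), (2,7), (3,7), (4,7)]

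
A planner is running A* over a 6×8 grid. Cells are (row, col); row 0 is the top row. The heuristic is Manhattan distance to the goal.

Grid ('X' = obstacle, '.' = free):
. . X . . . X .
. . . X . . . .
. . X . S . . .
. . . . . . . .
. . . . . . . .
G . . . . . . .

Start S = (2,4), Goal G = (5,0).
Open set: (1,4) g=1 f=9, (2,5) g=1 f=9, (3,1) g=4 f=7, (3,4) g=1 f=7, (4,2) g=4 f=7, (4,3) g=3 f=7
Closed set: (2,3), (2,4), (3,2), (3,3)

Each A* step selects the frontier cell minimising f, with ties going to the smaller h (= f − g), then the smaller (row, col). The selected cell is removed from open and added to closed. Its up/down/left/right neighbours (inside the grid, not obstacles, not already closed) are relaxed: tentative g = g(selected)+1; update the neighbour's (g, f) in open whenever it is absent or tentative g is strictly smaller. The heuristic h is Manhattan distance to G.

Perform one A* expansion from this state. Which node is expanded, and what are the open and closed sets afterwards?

step 1: expand (3,1) (f=7, h=3) → closed; open now [(1,4) g=1 f=9, (2,1) g=5 f=9, (2,5) g=1 f=9, (3,0) g=5 f=7, (3,4) g=1 f=7, (4,1) g=5 f=7, (4,2) g=4 f=7, (4,3) g=3 f=7]

expanded=(3,1); open=[(1,4) g=1 f=9, (2,1) g=5 f=9, (2,5) g=1 f=9, (3,0) g=5 f=7, (3,4) g=1 f=7, (4,1) g=5 f=7, (4,2) g=4 f=7, (4,3) g=3 f=7]; closed=[(2,3), (2,4), (3,1), (3,2), (3,3)]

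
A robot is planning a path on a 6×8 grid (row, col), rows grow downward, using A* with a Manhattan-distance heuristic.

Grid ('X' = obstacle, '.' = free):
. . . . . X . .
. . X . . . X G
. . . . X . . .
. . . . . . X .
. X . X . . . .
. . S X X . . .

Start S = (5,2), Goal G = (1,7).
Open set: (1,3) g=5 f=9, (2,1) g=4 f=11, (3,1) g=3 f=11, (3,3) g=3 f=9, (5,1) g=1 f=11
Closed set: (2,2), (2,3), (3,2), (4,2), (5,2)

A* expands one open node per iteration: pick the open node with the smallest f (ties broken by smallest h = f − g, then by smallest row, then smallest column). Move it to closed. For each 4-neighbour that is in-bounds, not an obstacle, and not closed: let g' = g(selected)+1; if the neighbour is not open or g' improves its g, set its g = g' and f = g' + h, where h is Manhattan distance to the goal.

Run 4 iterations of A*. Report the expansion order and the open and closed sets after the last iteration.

step 1: expand (1,3) (f=9, h=4) → closed; open now [(0,3) g=6 f=11, (1,4) g=6 f=9, (2,1) g=4 f=11, (3,1) g=3 f=11, (3,3) g=3 f=9, (5,1) g=1 f=11]
step 2: expand (1,4) (f=9, h=3) → closed; open now [(0,3) g=6 f=11, (0,4) g=7 f=11, (1,5) g=7 f=9, (2,1) g=4 f=11, (3,1) g=3 f=11, (3,3) g=3 f=9, (5,1) g=1 f=11]
step 3: expand (1,5) (f=9, h=2) → closed; open now [(0,3) g=6 f=11, (0,4) g=7 f=11, (2,1) g=4 f=11, (2,5) g=8 f=11, (3,1) g=3 f=11, (3,3) g=3 f=9, (5,1) g=1 f=11]
step 4: expand (3,3) (f=9, h=6) → closed; open now [(0,3) g=6 f=11, (0,4) g=7 f=11, (2,1) g=4 f=11, (2,5) g=8 f=11, (3,1) g=3 f=11, (3,4) g=4 f=9, (5,1) g=1 f=11]

order=[(1,3) → (1,4) → (1,5) → (3,3)]; open=[(0,3) g=6 f=11, (0,4) g=7 f=11, (2,1) g=4 f=11, (2,5) g=8 f=11, (3,1) g=3 f=11, (3,4) g=4 f=9, (5,1) g=1 f=11]; closed=[(1,3), (1,4), (1,5), (2,2), (2,3), (3,2), (3,3), (4,2), (5,2)]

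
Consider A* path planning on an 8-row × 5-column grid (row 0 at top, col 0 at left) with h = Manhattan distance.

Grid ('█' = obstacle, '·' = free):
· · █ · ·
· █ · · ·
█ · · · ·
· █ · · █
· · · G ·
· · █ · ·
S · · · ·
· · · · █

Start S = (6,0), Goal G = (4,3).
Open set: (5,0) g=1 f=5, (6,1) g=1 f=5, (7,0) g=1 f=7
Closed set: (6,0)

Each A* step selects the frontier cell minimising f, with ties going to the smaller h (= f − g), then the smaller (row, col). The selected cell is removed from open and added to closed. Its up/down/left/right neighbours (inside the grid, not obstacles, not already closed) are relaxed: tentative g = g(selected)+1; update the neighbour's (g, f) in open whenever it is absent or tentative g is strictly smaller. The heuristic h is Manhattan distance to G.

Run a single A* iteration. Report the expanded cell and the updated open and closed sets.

step 1: expand (5,0) (f=5, h=4) → closed; open now [(4,0) g=2 f=5, (5,1) g=2 f=5, (6,1) g=1 f=5, (7,0) g=1 f=7]

expanded=(5,0); open=[(4,0) g=2 f=5, (5,1) g=2 f=5, (6,1) g=1 f=5, (7,0) g=1 f=7]; closed=[(5,0), (6,0)]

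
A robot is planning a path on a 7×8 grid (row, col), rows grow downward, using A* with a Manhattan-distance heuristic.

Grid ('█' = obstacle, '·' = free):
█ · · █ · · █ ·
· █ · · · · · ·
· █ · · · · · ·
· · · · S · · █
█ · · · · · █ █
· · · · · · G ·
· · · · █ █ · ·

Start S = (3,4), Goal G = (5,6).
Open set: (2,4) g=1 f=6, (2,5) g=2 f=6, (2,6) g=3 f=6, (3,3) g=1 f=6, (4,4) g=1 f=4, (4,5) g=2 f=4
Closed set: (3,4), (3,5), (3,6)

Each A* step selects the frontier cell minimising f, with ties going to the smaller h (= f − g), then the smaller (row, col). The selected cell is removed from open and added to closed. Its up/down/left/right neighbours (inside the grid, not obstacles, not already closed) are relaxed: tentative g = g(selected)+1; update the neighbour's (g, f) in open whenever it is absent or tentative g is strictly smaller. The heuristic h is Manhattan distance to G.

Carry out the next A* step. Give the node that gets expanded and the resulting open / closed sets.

step 1: expand (4,5) (f=4, h=2) → closed; open now [(2,4) g=1 f=6, (2,5) g=2 f=6, (2,6) g=3 f=6, (3,3) g=1 f=6, (4,4) g=1 f=4, (5,5) g=3 f=4]

expanded=(4,5); open=[(2,4) g=1 f=6, (2,5) g=2 f=6, (2,6) g=3 f=6, (3,3) g=1 f=6, (4,4) g=1 f=4, (5,5) g=3 f=4]; closed=[(3,4), (3,5), (3,6), (4,5)]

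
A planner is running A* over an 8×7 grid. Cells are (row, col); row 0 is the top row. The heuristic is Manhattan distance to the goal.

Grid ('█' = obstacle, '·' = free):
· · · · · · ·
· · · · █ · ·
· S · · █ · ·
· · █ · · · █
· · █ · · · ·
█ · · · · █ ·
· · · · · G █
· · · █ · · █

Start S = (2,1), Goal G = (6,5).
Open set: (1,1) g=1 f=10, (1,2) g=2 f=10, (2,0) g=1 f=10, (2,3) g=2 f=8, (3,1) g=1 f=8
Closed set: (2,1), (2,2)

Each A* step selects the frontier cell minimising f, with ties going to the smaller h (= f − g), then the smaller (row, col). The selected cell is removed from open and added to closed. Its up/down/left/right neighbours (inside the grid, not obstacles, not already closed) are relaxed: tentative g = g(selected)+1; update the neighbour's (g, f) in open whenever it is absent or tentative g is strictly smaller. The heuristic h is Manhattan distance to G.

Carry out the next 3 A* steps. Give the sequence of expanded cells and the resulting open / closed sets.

order=[(2,3) → (3,3) → (3,4)]; open=[(1,1) g=1 f=10, (1,2) g=2 f=10, (1,3) g=3 f=10, (2,0) g=1 f=10, (3,1) g=1 f=8, (3,5) g=5 f=8, (4,3) g=4 f=8, (4,4) g=5 f=8]; closed=[(2,1), (2,2), (2,3), (3,3), (3,4)]

step 1: expand (2,3) (f=8, h=6) → closed; open now [(1,1) g=1 f=10, (1,2) g=2 f=10, (1,3) g=3 f=10, (2,0) g=1 f=10, (3,1) g=1 f=8, (3,3) g=3 f=8]
step 2: expand (3,3) (f=8, h=5) → closed; open now [(1,1) g=1 f=10, (1,2) g=2 f=10, (1,3) g=3 f=10, (2,0) g=1 f=10, (3,1) g=1 f=8, (3,4) g=4 f=8, (4,3) g=4 f=8]
step 3: expand (3,4) (f=8, h=4) → closed; open now [(1,1) g=1 f=10, (1,2) g=2 f=10, (1,3) g=3 f=10, (2,0) g=1 f=10, (3,1) g=1 f=8, (3,5) g=5 f=8, (4,3) g=4 f=8, (4,4) g=5 f=8]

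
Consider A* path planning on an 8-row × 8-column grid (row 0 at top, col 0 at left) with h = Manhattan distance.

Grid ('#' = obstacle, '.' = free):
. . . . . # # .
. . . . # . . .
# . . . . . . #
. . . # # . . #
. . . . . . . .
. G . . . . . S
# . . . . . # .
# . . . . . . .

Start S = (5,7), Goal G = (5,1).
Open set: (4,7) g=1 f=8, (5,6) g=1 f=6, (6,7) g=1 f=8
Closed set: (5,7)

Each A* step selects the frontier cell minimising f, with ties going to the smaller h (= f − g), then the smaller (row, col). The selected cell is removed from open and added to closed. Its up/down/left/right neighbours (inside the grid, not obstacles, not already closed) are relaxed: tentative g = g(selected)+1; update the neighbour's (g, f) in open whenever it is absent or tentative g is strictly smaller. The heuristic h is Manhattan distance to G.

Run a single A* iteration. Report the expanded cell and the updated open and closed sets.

expanded=(5,6); open=[(4,6) g=2 f=8, (4,7) g=1 f=8, (5,5) g=2 f=6, (6,7) g=1 f=8]; closed=[(5,6), (5,7)]

step 1: expand (5,6) (f=6, h=5) → closed; open now [(4,6) g=2 f=8, (4,7) g=1 f=8, (5,5) g=2 f=6, (6,7) g=1 f=8]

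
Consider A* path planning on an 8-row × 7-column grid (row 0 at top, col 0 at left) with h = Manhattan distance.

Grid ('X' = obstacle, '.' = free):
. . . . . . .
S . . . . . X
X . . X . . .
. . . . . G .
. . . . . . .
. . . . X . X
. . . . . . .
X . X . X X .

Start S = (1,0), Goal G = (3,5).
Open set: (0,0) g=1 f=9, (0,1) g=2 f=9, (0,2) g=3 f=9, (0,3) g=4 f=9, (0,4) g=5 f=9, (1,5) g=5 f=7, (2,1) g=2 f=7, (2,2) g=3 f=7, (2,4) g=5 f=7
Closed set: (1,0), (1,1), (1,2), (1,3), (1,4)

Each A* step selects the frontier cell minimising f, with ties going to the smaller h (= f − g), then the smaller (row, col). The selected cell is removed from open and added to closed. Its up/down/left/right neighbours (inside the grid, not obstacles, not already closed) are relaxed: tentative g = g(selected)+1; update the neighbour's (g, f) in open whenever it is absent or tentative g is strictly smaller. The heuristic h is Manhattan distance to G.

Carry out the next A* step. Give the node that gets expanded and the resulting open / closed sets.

expanded=(1,5); open=[(0,0) g=1 f=9, (0,1) g=2 f=9, (0,2) g=3 f=9, (0,3) g=4 f=9, (0,4) g=5 f=9, (0,5) g=6 f=9, (2,1) g=2 f=7, (2,2) g=3 f=7, (2,4) g=5 f=7, (2,5) g=6 f=7]; closed=[(1,0), (1,1), (1,2), (1,3), (1,4), (1,5)]

step 1: expand (1,5) (f=7, h=2) → closed; open now [(0,0) g=1 f=9, (0,1) g=2 f=9, (0,2) g=3 f=9, (0,3) g=4 f=9, (0,4) g=5 f=9, (0,5) g=6 f=9, (2,1) g=2 f=7, (2,2) g=3 f=7, (2,4) g=5 f=7, (2,5) g=6 f=7]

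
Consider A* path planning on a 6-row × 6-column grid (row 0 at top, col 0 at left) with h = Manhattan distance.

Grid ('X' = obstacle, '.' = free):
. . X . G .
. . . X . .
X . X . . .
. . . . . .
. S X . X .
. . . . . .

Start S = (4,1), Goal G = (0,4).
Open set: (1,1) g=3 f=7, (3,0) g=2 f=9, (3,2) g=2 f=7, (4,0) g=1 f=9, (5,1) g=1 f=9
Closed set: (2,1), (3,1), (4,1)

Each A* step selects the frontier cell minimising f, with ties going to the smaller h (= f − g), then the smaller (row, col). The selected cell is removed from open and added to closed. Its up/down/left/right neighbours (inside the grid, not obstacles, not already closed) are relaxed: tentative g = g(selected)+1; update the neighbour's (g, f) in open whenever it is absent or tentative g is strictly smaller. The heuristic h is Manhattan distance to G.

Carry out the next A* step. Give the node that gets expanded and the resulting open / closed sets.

step 1: expand (1,1) (f=7, h=4) → closed; open now [(0,1) g=4 f=7, (1,0) g=4 f=9, (1,2) g=4 f=7, (3,0) g=2 f=9, (3,2) g=2 f=7, (4,0) g=1 f=9, (5,1) g=1 f=9]

expanded=(1,1); open=[(0,1) g=4 f=7, (1,0) g=4 f=9, (1,2) g=4 f=7, (3,0) g=2 f=9, (3,2) g=2 f=7, (4,0) g=1 f=9, (5,1) g=1 f=9]; closed=[(1,1), (2,1), (3,1), (4,1)]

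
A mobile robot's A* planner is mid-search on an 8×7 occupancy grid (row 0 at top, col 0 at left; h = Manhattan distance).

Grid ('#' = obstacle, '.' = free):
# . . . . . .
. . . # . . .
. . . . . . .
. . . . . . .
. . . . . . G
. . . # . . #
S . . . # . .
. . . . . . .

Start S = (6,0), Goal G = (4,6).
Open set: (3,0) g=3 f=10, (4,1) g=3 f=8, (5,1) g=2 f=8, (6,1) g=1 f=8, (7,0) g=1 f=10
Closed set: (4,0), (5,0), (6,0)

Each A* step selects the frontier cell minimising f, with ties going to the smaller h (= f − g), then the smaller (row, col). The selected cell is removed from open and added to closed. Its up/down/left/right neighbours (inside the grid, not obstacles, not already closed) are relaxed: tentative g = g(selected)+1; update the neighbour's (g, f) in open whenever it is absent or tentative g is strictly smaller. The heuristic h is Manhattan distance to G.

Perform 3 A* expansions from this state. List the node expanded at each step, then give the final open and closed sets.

step 1: expand (4,1) (f=8, h=5) → closed; open now [(3,0) g=3 f=10, (3,1) g=4 f=10, (4,2) g=4 f=8, (5,1) g=2 f=8, (6,1) g=1 f=8, (7,0) g=1 f=10]
step 2: expand (4,2) (f=8, h=4) → closed; open now [(3,0) g=3 f=10, (3,1) g=4 f=10, (3,2) g=5 f=10, (4,3) g=5 f=8, (5,1) g=2 f=8, (5,2) g=5 f=10, (6,1) g=1 f=8, (7,0) g=1 f=10]
step 3: expand (4,3) (f=8, h=3) → closed; open now [(3,0) g=3 f=10, (3,1) g=4 f=10, (3,2) g=5 f=10, (3,3) g=6 f=10, (4,4) g=6 f=8, (5,1) g=2 f=8, (5,2) g=5 f=10, (6,1) g=1 f=8, (7,0) g=1 f=10]

order=[(4,1) → (4,2) → (4,3)]; open=[(3,0) g=3 f=10, (3,1) g=4 f=10, (3,2) g=5 f=10, (3,3) g=6 f=10, (4,4) g=6 f=8, (5,1) g=2 f=8, (5,2) g=5 f=10, (6,1) g=1 f=8, (7,0) g=1 f=10]; closed=[(4,0), (4,1), (4,2), (4,3), (5,0), (6,0)]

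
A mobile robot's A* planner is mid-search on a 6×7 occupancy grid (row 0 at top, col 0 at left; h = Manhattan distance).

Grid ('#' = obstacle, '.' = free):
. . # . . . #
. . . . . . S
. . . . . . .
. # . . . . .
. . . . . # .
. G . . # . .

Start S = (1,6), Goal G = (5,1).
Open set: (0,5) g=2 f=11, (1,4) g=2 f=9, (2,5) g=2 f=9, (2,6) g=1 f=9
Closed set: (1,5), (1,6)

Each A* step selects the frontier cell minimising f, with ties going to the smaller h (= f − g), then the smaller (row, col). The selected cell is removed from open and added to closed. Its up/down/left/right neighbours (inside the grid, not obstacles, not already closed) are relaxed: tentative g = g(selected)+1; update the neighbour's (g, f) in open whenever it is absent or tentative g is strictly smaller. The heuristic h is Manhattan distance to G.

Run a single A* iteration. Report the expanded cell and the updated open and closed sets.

step 1: expand (1,4) (f=9, h=7) → closed; open now [(0,4) g=3 f=11, (0,5) g=2 f=11, (1,3) g=3 f=9, (2,4) g=3 f=9, (2,5) g=2 f=9, (2,6) g=1 f=9]

expanded=(1,4); open=[(0,4) g=3 f=11, (0,5) g=2 f=11, (1,3) g=3 f=9, (2,4) g=3 f=9, (2,5) g=2 f=9, (2,6) g=1 f=9]; closed=[(1,4), (1,5), (1,6)]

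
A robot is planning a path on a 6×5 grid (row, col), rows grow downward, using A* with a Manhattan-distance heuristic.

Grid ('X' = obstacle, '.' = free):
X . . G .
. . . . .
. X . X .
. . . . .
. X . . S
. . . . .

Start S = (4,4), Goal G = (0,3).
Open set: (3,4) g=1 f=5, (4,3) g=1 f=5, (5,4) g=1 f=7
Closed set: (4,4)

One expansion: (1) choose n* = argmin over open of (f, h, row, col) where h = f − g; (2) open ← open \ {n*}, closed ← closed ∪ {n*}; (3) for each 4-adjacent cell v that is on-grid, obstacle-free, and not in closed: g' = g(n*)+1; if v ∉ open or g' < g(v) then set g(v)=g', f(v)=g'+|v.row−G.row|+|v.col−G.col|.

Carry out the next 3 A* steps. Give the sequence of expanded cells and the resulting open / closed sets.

step 1: expand (3,4) (f=5, h=4) → closed; open now [(2,4) g=2 f=5, (3,3) g=2 f=5, (4,3) g=1 f=5, (5,4) g=1 f=7]
step 2: expand (2,4) (f=5, h=3) → closed; open now [(1,4) g=3 f=5, (3,3) g=2 f=5, (4,3) g=1 f=5, (5,4) g=1 f=7]
step 3: expand (1,4) (f=5, h=2) → closed; open now [(0,4) g=4 f=5, (1,3) g=4 f=5, (3,3) g=2 f=5, (4,3) g=1 f=5, (5,4) g=1 f=7]

order=[(3,4) → (2,4) → (1,4)]; open=[(0,4) g=4 f=5, (1,3) g=4 f=5, (3,3) g=2 f=5, (4,3) g=1 f=5, (5,4) g=1 f=7]; closed=[(1,4), (2,4), (3,4), (4,4)]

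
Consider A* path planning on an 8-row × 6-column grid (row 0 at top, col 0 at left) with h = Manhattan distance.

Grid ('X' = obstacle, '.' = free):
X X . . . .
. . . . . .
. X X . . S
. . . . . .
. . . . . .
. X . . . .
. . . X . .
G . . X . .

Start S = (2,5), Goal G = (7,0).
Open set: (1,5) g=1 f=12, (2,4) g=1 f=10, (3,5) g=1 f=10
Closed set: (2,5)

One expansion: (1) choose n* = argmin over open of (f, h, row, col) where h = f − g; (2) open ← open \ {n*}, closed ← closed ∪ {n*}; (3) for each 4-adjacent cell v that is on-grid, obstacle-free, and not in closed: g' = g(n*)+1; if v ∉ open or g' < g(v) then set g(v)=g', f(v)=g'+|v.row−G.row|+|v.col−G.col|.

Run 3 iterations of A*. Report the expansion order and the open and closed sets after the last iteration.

order=[(2,4) → (2,3) → (3,3)]; open=[(1,3) g=3 f=12, (1,4) g=2 f=12, (1,5) g=1 f=12, (3,2) g=4 f=10, (3,4) g=2 f=10, (3,5) g=1 f=10, (4,3) g=4 f=10]; closed=[(2,3), (2,4), (2,5), (3,3)]

step 1: expand (2,4) (f=10, h=9) → closed; open now [(1,4) g=2 f=12, (1,5) g=1 f=12, (2,3) g=2 f=10, (3,4) g=2 f=10, (3,5) g=1 f=10]
step 2: expand (2,3) (f=10, h=8) → closed; open now [(1,3) g=3 f=12, (1,4) g=2 f=12, (1,5) g=1 f=12, (3,3) g=3 f=10, (3,4) g=2 f=10, (3,5) g=1 f=10]
step 3: expand (3,3) (f=10, h=7) → closed; open now [(1,3) g=3 f=12, (1,4) g=2 f=12, (1,5) g=1 f=12, (3,2) g=4 f=10, (3,4) g=2 f=10, (3,5) g=1 f=10, (4,3) g=4 f=10]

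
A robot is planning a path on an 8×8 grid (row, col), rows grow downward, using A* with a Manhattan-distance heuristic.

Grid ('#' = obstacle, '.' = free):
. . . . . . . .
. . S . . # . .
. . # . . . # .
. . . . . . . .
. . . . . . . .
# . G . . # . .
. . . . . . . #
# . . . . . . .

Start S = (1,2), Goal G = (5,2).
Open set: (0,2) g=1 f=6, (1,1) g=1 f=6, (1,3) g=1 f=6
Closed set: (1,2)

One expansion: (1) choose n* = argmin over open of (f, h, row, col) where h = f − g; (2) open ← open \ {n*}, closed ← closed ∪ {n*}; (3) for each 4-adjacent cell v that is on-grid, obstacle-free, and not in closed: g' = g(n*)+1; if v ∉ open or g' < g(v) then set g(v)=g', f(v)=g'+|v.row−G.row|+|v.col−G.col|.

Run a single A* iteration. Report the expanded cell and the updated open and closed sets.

step 1: expand (0,2) (f=6, h=5) → closed; open now [(0,1) g=2 f=8, (0,3) g=2 f=8, (1,1) g=1 f=6, (1,3) g=1 f=6]

expanded=(0,2); open=[(0,1) g=2 f=8, (0,3) g=2 f=8, (1,1) g=1 f=6, (1,3) g=1 f=6]; closed=[(0,2), (1,2)]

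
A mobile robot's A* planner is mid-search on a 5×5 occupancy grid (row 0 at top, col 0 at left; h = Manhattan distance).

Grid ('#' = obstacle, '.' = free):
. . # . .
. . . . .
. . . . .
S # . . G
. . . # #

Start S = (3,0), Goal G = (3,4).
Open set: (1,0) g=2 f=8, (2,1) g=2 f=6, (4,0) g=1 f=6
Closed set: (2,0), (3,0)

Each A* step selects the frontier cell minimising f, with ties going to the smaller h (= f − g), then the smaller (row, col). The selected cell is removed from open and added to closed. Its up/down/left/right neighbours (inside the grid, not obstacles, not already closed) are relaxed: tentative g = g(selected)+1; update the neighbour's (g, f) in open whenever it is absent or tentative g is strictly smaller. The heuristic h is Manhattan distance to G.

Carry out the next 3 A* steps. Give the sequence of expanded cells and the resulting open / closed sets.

step 1: expand (2,1) (f=6, h=4) → closed; open now [(1,0) g=2 f=8, (1,1) g=3 f=8, (2,2) g=3 f=6, (4,0) g=1 f=6]
step 2: expand (2,2) (f=6, h=3) → closed; open now [(1,0) g=2 f=8, (1,1) g=3 f=8, (1,2) g=4 f=8, (2,3) g=4 f=6, (3,2) g=4 f=6, (4,0) g=1 f=6]
step 3: expand (2,3) (f=6, h=2) → closed; open now [(1,0) g=2 f=8, (1,1) g=3 f=8, (1,2) g=4 f=8, (1,3) g=5 f=8, (2,4) g=5 f=6, (3,2) g=4 f=6, (3,3) g=5 f=6, (4,0) g=1 f=6]

order=[(2,1) → (2,2) → (2,3)]; open=[(1,0) g=2 f=8, (1,1) g=3 f=8, (1,2) g=4 f=8, (1,3) g=5 f=8, (2,4) g=5 f=6, (3,2) g=4 f=6, (3,3) g=5 f=6, (4,0) g=1 f=6]; closed=[(2,0), (2,1), (2,2), (2,3), (3,0)]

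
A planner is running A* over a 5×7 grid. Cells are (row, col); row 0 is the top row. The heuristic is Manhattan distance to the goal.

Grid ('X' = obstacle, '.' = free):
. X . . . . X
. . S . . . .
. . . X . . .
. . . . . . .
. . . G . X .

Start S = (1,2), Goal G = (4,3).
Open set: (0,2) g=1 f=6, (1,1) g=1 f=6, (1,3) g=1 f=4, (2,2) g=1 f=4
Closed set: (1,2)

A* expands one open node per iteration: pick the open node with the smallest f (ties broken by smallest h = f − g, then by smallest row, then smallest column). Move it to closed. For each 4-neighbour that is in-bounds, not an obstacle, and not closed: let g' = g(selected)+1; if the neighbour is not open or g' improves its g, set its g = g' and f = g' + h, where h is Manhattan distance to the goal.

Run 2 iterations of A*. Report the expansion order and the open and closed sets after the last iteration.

order=[(1,3) → (2,2)]; open=[(0,2) g=1 f=6, (0,3) g=2 f=6, (1,1) g=1 f=6, (1,4) g=2 f=6, (2,1) g=2 f=6, (3,2) g=2 f=4]; closed=[(1,2), (1,3), (2,2)]

step 1: expand (1,3) (f=4, h=3) → closed; open now [(0,2) g=1 f=6, (0,3) g=2 f=6, (1,1) g=1 f=6, (1,4) g=2 f=6, (2,2) g=1 f=4]
step 2: expand (2,2) (f=4, h=3) → closed; open now [(0,2) g=1 f=6, (0,3) g=2 f=6, (1,1) g=1 f=6, (1,4) g=2 f=6, (2,1) g=2 f=6, (3,2) g=2 f=4]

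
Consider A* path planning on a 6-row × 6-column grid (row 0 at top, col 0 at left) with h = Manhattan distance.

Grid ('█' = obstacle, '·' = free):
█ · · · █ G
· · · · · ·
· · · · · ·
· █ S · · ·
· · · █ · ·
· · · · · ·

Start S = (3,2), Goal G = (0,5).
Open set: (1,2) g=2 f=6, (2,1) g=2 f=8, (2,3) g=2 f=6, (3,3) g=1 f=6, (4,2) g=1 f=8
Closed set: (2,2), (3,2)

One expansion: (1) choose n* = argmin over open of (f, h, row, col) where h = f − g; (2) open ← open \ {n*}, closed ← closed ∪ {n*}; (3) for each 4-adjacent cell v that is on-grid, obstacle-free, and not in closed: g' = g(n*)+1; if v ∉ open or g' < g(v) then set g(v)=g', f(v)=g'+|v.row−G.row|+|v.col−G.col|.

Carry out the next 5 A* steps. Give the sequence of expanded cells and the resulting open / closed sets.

step 1: expand (1,2) (f=6, h=4) → closed; open now [(0,2) g=3 f=6, (1,1) g=3 f=8, (1,3) g=3 f=6, (2,1) g=2 f=8, (2,3) g=2 f=6, (3,3) g=1 f=6, (4,2) g=1 f=8]
step 2: expand (0,2) (f=6, h=3) → closed; open now [(0,1) g=4 f=8, (0,3) g=4 f=6, (1,1) g=3 f=8, (1,3) g=3 f=6, (2,1) g=2 f=8, (2,3) g=2 f=6, (3,3) g=1 f=6, (4,2) g=1 f=8]
step 3: expand (0,3) (f=6, h=2) → closed; open now [(0,1) g=4 f=8, (1,1) g=3 f=8, (1,3) g=3 f=6, (2,1) g=2 f=8, (2,3) g=2 f=6, (3,3) g=1 f=6, (4,2) g=1 f=8]
step 4: expand (1,3) (f=6, h=3) → closed; open now [(0,1) g=4 f=8, (1,1) g=3 f=8, (1,4) g=4 f=6, (2,1) g=2 f=8, (2,3) g=2 f=6, (3,3) g=1 f=6, (4,2) g=1 f=8]
step 5: expand (1,4) (f=6, h=2) → closed; open now [(0,1) g=4 f=8, (1,1) g=3 f=8, (1,5) g=5 f=6, (2,1) g=2 f=8, (2,3) g=2 f=6, (2,4) g=5 f=8, (3,3) g=1 f=6, (4,2) g=1 f=8]

order=[(1,2) → (0,2) → (0,3) → (1,3) → (1,4)]; open=[(0,1) g=4 f=8, (1,1) g=3 f=8, (1,5) g=5 f=6, (2,1) g=2 f=8, (2,3) g=2 f=6, (2,4) g=5 f=8, (3,3) g=1 f=6, (4,2) g=1 f=8]; closed=[(0,2), (0,3), (1,2), (1,3), (1,4), (2,2), (3,2)]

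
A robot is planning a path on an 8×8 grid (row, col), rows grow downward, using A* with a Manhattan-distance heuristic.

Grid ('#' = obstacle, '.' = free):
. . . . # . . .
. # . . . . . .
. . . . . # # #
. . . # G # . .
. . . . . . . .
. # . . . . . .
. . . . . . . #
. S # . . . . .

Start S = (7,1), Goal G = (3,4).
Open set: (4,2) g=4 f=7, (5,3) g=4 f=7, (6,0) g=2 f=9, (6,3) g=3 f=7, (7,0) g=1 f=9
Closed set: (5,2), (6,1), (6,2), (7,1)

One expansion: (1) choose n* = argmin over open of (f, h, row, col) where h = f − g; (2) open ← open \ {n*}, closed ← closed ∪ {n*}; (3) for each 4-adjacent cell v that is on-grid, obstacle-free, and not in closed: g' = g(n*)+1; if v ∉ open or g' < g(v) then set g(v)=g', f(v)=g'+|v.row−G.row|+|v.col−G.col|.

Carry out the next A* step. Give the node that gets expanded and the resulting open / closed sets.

expanded=(4,2); open=[(3,2) g=5 f=7, (4,1) g=5 f=9, (4,3) g=5 f=7, (5,3) g=4 f=7, (6,0) g=2 f=9, (6,3) g=3 f=7, (7,0) g=1 f=9]; closed=[(4,2), (5,2), (6,1), (6,2), (7,1)]

step 1: expand (4,2) (f=7, h=3) → closed; open now [(3,2) g=5 f=7, (4,1) g=5 f=9, (4,3) g=5 f=7, (5,3) g=4 f=7, (6,0) g=2 f=9, (6,3) g=3 f=7, (7,0) g=1 f=9]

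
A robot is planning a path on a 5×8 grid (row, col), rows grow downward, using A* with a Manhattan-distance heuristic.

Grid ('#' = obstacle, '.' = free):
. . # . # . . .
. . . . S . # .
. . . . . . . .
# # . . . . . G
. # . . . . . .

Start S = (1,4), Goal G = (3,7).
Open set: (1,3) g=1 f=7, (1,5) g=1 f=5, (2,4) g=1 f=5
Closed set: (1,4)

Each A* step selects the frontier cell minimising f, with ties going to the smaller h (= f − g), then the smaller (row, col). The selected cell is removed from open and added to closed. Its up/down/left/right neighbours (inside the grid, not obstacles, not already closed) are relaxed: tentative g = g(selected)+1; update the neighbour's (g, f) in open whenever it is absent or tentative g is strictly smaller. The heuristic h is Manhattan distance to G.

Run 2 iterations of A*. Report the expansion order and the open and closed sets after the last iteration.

order=[(1,5) → (2,5)]; open=[(0,5) g=2 f=7, (1,3) g=1 f=7, (2,4) g=1 f=5, (2,6) g=3 f=5, (3,5) g=3 f=5]; closed=[(1,4), (1,5), (2,5)]

step 1: expand (1,5) (f=5, h=4) → closed; open now [(0,5) g=2 f=7, (1,3) g=1 f=7, (2,4) g=1 f=5, (2,5) g=2 f=5]
step 2: expand (2,5) (f=5, h=3) → closed; open now [(0,5) g=2 f=7, (1,3) g=1 f=7, (2,4) g=1 f=5, (2,6) g=3 f=5, (3,5) g=3 f=5]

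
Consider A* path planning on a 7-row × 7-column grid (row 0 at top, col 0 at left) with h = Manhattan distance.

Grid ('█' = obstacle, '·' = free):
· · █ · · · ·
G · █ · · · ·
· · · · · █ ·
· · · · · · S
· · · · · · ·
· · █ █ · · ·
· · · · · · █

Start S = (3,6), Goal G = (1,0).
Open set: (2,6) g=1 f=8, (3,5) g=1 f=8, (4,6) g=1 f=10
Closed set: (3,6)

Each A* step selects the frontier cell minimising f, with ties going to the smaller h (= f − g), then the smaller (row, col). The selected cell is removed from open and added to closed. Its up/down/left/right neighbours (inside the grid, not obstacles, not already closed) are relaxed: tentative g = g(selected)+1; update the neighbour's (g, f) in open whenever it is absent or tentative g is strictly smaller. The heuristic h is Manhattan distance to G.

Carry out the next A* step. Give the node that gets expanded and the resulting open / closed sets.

step 1: expand (2,6) (f=8, h=7) → closed; open now [(1,6) g=2 f=8, (3,5) g=1 f=8, (4,6) g=1 f=10]

expanded=(2,6); open=[(1,6) g=2 f=8, (3,5) g=1 f=8, (4,6) g=1 f=10]; closed=[(2,6), (3,6)]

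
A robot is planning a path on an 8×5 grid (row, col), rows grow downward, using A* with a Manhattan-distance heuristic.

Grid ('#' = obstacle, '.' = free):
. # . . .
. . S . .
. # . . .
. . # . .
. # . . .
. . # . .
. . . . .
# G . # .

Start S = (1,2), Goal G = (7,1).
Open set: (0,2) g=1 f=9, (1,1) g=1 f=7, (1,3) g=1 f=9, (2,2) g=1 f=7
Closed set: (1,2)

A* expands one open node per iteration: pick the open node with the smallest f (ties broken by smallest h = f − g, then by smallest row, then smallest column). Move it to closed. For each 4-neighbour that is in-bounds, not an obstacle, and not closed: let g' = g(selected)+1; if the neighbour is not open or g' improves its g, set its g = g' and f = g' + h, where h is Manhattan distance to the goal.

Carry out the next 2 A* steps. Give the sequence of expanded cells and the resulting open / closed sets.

order=[(1,1) → (2,2)]; open=[(0,2) g=1 f=9, (1,0) g=2 f=9, (1,3) g=1 f=9, (2,3) g=2 f=9]; closed=[(1,1), (1,2), (2,2)]

step 1: expand (1,1) (f=7, h=6) → closed; open now [(0,2) g=1 f=9, (1,0) g=2 f=9, (1,3) g=1 f=9, (2,2) g=1 f=7]
step 2: expand (2,2) (f=7, h=6) → closed; open now [(0,2) g=1 f=9, (1,0) g=2 f=9, (1,3) g=1 f=9, (2,3) g=2 f=9]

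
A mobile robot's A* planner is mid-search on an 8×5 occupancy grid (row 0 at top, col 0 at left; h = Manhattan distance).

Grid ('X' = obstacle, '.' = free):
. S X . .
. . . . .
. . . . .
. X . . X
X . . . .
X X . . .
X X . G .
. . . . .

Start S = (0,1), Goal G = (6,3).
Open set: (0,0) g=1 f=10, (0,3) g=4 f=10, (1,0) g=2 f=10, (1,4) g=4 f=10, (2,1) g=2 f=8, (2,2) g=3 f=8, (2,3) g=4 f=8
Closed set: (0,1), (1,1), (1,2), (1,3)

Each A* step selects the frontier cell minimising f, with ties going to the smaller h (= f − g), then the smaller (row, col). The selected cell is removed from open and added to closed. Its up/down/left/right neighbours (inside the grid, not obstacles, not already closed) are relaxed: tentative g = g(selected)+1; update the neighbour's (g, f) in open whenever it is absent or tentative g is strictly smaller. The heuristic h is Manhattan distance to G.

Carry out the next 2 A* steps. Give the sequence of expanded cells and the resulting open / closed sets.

step 1: expand (2,3) (f=8, h=4) → closed; open now [(0,0) g=1 f=10, (0,3) g=4 f=10, (1,0) g=2 f=10, (1,4) g=4 f=10, (2,1) g=2 f=8, (2,2) g=3 f=8, (2,4) g=5 f=10, (3,3) g=5 f=8]
step 2: expand (3,3) (f=8, h=3) → closed; open now [(0,0) g=1 f=10, (0,3) g=4 f=10, (1,0) g=2 f=10, (1,4) g=4 f=10, (2,1) g=2 f=8, (2,2) g=3 f=8, (2,4) g=5 f=10, (3,2) g=6 f=10, (4,3) g=6 f=8]

order=[(2,3) → (3,3)]; open=[(0,0) g=1 f=10, (0,3) g=4 f=10, (1,0) g=2 f=10, (1,4) g=4 f=10, (2,1) g=2 f=8, (2,2) g=3 f=8, (2,4) g=5 f=10, (3,2) g=6 f=10, (4,3) g=6 f=8]; closed=[(0,1), (1,1), (1,2), (1,3), (2,3), (3,3)]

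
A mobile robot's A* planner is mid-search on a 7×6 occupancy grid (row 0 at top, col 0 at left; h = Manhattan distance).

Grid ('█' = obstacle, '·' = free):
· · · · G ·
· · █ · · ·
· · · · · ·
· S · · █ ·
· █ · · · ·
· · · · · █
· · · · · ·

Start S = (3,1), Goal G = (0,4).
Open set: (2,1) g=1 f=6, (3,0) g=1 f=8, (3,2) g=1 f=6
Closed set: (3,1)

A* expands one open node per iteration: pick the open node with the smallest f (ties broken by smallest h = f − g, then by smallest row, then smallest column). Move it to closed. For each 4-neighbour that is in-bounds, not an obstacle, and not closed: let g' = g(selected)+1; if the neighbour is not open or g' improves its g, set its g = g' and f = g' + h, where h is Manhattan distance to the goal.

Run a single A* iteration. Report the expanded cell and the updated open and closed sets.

expanded=(2,1); open=[(1,1) g=2 f=6, (2,0) g=2 f=8, (2,2) g=2 f=6, (3,0) g=1 f=8, (3,2) g=1 f=6]; closed=[(2,1), (3,1)]

step 1: expand (2,1) (f=6, h=5) → closed; open now [(1,1) g=2 f=6, (2,0) g=2 f=8, (2,2) g=2 f=6, (3,0) g=1 f=8, (3,2) g=1 f=6]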